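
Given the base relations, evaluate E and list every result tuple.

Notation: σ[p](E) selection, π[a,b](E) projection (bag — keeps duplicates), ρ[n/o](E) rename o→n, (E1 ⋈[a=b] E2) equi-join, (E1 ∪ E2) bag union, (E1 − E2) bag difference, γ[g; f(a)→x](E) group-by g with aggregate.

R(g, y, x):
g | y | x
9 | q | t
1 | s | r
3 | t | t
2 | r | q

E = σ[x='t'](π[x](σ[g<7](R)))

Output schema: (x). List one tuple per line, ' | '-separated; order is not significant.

Row counts bottom-up:
  R → 4
  σ[g<7](R) → 3
  π[x](σ[g<7](R)) → 3
  σ[x='t'](π[x](σ[g<7](R))) → 1

== RESULT ==
x
t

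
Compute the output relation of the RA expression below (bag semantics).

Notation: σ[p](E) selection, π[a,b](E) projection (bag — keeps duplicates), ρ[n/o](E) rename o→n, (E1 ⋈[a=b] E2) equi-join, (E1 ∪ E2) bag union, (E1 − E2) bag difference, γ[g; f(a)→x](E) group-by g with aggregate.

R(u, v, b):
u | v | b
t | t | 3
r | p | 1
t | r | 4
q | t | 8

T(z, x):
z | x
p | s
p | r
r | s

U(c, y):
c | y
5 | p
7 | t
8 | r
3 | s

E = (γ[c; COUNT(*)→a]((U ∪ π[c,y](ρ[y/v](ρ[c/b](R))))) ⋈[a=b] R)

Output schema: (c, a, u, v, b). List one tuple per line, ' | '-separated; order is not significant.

Per-node cardinality:
  U → 4
  R → 4
  ρ[c/b](R) → 4
  ρ[y/v](ρ[c/b](R)) → 4
  π[c,y](ρ[y/v](ρ[c/b](R))) → 4
  (U ∪ π[c,y](ρ[y/v](ρ[c/b](R)))) → 8
  γ[c; COUNT(*)→a]((U ∪ π[c,y](ρ[y/v](ρ[c/b](R))))) → 6
  R → 4
  (γ[c; COUNT(*)→a]((U ∪ π[c,y](ρ[y/v](ρ[c/b](R))))) ⋈[a=b] R) → 4

== RESULT ==
c | a | u | v | b
1 | 1 | r | p | 1
4 | 1 | r | p | 1
5 | 1 | r | p | 1
7 | 1 | r | p | 1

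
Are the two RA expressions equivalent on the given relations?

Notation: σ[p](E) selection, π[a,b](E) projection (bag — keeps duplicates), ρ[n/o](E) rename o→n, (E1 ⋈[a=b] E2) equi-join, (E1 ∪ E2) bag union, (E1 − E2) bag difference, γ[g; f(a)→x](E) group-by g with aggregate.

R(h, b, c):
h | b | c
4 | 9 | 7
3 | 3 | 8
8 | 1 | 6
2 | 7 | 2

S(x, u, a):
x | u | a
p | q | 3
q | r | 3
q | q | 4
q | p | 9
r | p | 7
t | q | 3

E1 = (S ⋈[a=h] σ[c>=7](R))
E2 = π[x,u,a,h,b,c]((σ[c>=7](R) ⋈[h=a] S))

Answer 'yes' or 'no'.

E1 per-node cardinality:
  S → 6
  R → 4
  σ[c>=7](R) → 2
  (S ⋈[a=h] σ[c>=7](R)) → 4
E2 per-node cardinality:
  R → 4
  σ[c>=7](R) → 2
  S → 6
  (σ[c>=7](R) ⋈[h=a] S) → 4
  π[x,u,a,h,b,c]((σ[c>=7](R) ⋈[h=a] S)) → 4

E1 and E2 produce the same multiset:
x | u | a | h | b | c
p | q | 3 | 3 | 3 | 8
q | q | 4 | 4 | 9 | 7
q | r | 3 | 3 | 3 | 8
t | q | 3 | 3 | 3 | 8

yes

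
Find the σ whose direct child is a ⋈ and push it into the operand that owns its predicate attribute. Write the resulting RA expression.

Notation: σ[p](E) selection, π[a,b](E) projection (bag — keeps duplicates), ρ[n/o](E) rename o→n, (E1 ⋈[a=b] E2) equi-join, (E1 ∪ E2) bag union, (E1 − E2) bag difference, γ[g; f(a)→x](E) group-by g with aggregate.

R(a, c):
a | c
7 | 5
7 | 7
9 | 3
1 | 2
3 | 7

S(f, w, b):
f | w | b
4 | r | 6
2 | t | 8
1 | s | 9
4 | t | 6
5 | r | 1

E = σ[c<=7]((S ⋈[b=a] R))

σ filters on c, owned by the right side.
E' = (S ⋈[b=a] σ[c<=7](R))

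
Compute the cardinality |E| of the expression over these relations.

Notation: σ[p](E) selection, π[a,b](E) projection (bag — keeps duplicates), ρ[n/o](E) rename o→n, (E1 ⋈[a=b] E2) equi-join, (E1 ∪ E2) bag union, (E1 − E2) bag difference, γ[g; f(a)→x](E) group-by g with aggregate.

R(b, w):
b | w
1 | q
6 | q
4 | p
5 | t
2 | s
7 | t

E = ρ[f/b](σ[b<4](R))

Subexpression sizes:
  R → 6
  σ[b<4](R) → 2
  ρ[f/b](σ[b<4](R)) → 2

|E| = 2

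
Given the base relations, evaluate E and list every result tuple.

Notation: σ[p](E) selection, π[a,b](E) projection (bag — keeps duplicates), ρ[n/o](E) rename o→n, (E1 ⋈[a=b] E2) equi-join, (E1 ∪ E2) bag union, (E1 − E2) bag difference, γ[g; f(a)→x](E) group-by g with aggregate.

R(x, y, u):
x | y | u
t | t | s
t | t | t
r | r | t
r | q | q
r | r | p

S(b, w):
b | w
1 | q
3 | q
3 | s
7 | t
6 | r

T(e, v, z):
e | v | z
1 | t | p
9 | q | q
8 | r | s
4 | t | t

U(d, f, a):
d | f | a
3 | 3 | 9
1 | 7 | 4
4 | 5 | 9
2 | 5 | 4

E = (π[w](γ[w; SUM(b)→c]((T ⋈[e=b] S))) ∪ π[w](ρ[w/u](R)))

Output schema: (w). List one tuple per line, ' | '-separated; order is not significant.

Row counts bottom-up:
  T → 4
  S → 5
  (T ⋈[e=b] S) → 1
  γ[w; SUM(b)→c]((T ⋈[e=b] S)) → 1
  π[w](γ[w; SUM(b)→c]((T ⋈[e=b] S))) → 1
  R → 5
  ρ[w/u](R) → 5
  π[w](ρ[w/u](R)) → 5
  (π[w](γ[w; SUM(b)→c]((T ⋈[e=b] S))) ∪ π[w](ρ[w/u](R))) → 6

== RESULT ==
w
p
q
q
s
t
t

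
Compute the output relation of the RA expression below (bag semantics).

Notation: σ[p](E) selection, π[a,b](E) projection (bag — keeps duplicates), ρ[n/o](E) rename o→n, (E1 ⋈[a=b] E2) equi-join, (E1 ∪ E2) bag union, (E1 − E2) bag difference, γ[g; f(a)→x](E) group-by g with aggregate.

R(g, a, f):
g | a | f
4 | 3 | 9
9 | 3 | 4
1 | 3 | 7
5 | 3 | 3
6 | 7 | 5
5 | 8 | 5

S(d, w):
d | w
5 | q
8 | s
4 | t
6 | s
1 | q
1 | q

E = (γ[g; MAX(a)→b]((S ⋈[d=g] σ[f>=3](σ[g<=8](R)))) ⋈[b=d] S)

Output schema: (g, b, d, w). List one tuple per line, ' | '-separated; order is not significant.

Stepwise |·|:
  S → 6
  R → 6
  σ[g<=8](R) → 5
  σ[f>=3](σ[g<=8](R)) → 5
  (S ⋈[d=g] σ[f>=3](σ[g<=8](R))) → 6
  γ[g; MAX(a)→b]((S ⋈[d=g] σ[f>=3](σ[g<=8](R)))) → 4
  S → 6
  (γ[g; MAX(a)→b]((S ⋈[d=g] σ[f>=3](σ[g<=8](R)))) ⋈[b=d] S) → 1

== RESULT ==
g | b | d | w
5 | 8 | 8 | s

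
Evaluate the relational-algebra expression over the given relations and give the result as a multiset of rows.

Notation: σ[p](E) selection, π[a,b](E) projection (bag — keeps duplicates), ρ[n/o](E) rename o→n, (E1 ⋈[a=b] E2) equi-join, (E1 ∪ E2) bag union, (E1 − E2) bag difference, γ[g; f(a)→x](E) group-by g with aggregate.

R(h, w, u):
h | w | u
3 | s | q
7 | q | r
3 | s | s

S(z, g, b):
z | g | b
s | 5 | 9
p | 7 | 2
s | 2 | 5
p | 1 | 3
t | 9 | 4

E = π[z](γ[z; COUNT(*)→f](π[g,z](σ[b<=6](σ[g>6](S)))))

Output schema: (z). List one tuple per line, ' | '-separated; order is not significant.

Row counts bottom-up:
  S → 5
  σ[g>6](S) → 2
  σ[b<=6](σ[g>6](S)) → 2
  π[g,z](σ[b<=6](σ[g>6](S))) → 2
  γ[z; COUNT(*)→f](π[g,z](σ[b<=6](σ[g>6](S)))) → 2
  π[z](γ[z; COUNT(*)→f](π[g,z](σ[b<=6](σ[g>6](S))))) → 2

== RESULT ==
z
p
t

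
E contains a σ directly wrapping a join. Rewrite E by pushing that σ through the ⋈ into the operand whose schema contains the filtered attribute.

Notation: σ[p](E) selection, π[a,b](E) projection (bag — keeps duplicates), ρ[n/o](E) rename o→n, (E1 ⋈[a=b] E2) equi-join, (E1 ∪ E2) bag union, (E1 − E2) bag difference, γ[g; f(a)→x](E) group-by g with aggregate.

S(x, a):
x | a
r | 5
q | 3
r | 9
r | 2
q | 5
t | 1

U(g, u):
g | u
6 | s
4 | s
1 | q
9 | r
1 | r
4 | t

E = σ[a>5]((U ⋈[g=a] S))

σ filters on a, owned by the right side.
E' = (U ⋈[g=a] σ[a>5](S))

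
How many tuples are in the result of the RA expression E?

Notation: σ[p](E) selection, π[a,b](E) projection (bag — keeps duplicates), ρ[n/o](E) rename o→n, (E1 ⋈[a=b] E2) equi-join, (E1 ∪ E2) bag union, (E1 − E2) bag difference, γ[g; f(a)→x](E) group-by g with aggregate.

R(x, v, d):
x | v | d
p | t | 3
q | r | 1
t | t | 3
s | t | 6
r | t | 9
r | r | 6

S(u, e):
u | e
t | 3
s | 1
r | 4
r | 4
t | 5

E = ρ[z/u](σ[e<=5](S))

Per-node cardinality:
  S → 5
  σ[e<=5](S) → 5
  ρ[z/u](σ[e<=5](S)) → 5

|E| = 5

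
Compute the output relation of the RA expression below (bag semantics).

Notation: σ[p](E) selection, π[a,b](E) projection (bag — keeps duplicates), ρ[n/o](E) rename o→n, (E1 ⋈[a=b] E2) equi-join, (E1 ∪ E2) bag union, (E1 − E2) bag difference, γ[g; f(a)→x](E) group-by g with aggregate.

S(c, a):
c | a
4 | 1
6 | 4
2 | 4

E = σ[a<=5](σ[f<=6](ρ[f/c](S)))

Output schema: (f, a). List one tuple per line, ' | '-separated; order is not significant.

Row counts bottom-up:
  S → 3
  ρ[f/c](S) → 3
  σ[f<=6](ρ[f/c](S)) → 3
  σ[a<=5](σ[f<=6](ρ[f/c](S))) → 3

== RESULT ==
f | a
2 | 4
4 | 1
6 | 4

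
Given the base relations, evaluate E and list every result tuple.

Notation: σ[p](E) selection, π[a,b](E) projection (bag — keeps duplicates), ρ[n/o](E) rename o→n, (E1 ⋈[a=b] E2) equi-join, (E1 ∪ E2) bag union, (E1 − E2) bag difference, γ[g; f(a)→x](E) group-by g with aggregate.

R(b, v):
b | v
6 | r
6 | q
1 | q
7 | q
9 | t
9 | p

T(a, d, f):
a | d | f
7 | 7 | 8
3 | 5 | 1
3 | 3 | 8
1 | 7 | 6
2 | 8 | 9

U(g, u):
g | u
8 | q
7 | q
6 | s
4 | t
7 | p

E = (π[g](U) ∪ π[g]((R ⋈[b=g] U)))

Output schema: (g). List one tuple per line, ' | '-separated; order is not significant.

Stepwise |·|:
  U → 5
  π[g](U) → 5
  R → 6
  U → 5
  (R ⋈[b=g] U) → 4
  π[g]((R ⋈[b=g] U)) → 4
  (π[g](U) ∪ π[g]((R ⋈[b=g] U))) → 9

== RESULT ==
g
4
6
6
6
7
7
7
7
8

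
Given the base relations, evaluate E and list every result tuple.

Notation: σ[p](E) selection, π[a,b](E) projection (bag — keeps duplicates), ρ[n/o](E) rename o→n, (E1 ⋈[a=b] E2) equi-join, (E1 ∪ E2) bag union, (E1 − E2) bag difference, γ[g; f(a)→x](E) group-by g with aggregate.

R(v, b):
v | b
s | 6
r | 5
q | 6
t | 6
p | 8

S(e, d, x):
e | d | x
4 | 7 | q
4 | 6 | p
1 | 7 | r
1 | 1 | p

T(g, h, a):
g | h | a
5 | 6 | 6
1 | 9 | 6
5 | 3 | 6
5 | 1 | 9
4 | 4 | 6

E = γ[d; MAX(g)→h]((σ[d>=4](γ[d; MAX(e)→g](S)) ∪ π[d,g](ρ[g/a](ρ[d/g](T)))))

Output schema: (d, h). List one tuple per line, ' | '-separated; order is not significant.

Stepwise |·|:
  S → 4
  γ[d; MAX(e)→g](S) → 3
  σ[d>=4](γ[d; MAX(e)→g](S)) → 2
  T → 5
  ρ[d/g](T) → 5
  ρ[g/a](ρ[d/g](T)) → 5
  π[d,g](ρ[g/a](ρ[d/g](T))) → 5
  (σ[d>=4](γ[d; MAX(e)→g](S)) ∪ π[d,g](ρ[g/a](ρ[d/g](T)))) → 7
  γ[d; MAX(g)→h]((σ[d>=4](γ[d; MAX(e)→g](S)) ∪ π[d,g](ρ[g/a](ρ[d/g](T))))) → 5

== RESULT ==
d | h
1 | 6
4 | 6
5 | 9
6 | 4
7 | 4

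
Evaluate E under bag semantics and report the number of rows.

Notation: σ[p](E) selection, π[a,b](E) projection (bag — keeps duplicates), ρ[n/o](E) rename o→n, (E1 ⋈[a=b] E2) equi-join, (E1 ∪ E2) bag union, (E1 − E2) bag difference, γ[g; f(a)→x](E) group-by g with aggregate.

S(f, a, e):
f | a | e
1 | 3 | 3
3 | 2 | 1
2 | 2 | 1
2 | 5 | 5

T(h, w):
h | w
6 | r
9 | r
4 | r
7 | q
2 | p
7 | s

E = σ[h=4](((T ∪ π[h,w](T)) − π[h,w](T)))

Subexpression sizes:
  T → 6
  T → 6
  π[h,w](T) → 6
  (T ∪ π[h,w](T)) → 12
  T → 6
  π[h,w](T) → 6
  ((T ∪ π[h,w](T)) − π[h,w](T)) → 6
  σ[h=4](((T ∪ π[h,w](T)) − π[h,w](T))) → 1

|E| = 1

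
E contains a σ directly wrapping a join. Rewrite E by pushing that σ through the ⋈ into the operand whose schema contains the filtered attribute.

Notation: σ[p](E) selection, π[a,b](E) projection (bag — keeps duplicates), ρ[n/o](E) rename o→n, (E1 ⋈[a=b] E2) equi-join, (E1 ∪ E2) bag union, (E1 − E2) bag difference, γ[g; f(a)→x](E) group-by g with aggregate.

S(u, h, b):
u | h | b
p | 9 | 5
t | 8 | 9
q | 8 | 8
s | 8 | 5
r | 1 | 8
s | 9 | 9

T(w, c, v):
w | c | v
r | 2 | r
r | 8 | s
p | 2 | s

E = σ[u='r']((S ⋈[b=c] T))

σ filters on u, owned by the left side.
E' = (σ[u='r'](S) ⋈[b=c] T)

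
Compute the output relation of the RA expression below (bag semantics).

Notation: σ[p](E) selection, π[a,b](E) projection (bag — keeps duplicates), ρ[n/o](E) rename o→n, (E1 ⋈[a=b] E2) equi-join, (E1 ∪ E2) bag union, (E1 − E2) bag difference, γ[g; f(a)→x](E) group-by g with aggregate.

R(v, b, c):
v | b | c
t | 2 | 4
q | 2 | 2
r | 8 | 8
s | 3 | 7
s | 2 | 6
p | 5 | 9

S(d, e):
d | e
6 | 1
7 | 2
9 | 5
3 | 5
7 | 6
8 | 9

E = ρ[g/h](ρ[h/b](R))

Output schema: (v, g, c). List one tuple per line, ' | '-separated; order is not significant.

Row counts bottom-up:
  R → 6
  ρ[h/b](R) → 6
  ρ[g/h](ρ[h/b](R)) → 6

== RESULT ==
v | g | c
p | 5 | 9
q | 2 | 2
r | 8 | 8
s | 2 | 6
s | 3 | 7
t | 2 | 4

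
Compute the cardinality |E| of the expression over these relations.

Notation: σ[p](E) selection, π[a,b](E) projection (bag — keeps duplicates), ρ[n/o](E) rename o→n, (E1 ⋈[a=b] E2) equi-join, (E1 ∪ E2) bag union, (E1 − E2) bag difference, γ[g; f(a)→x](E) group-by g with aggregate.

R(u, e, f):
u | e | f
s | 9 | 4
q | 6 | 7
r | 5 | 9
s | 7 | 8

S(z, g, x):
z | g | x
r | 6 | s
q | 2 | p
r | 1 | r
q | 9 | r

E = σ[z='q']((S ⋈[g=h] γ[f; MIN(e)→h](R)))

Stepwise |·|:
  S → 4
  R → 4
  γ[f; MIN(e)→h](R) → 4
  (S ⋈[g=h] γ[f; MIN(e)→h](R)) → 2
  σ[z='q']((S ⋈[g=h] γ[f; MIN(e)→h](R))) → 1

|E| = 1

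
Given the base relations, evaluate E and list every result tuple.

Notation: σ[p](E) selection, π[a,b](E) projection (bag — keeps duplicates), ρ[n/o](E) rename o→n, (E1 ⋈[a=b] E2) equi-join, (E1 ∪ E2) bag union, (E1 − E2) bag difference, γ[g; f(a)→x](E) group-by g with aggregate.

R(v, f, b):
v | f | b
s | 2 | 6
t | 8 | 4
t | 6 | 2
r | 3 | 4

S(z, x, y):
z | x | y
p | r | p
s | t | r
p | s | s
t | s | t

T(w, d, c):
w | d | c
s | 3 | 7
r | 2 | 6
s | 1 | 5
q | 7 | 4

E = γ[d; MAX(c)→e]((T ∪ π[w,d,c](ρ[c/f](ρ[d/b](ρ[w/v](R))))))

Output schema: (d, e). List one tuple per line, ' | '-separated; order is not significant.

Stepwise |·|:
  T → 4
  R → 4
  ρ[w/v](R) → 4
  ρ[d/b](ρ[w/v](R)) → 4
  ρ[c/f](ρ[d/b](ρ[w/v](R))) → 4
  π[w,d,c](ρ[c/f](ρ[d/b](ρ[w/v](R)))) → 4
  (T ∪ π[w,d,c](ρ[c/f](ρ[d/b](ρ[w/v](R))))) → 8
  γ[d; MAX(c)→e]((T ∪ π[w,d,c](ρ[c/f](ρ[d/b](ρ[w/v](R)))))) → 6

== RESULT ==
d | e
1 | 5
2 | 6
3 | 7
4 | 8
6 | 2
7 | 4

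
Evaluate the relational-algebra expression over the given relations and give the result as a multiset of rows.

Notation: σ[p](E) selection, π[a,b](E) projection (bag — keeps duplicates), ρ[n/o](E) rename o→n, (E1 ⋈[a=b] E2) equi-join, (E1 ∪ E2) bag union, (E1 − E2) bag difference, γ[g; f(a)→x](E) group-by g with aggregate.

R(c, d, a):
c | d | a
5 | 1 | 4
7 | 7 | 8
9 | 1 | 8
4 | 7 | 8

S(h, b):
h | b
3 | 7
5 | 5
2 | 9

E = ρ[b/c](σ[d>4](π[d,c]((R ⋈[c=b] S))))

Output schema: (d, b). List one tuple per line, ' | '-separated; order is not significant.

Per-node cardinality:
  R → 4
  S → 3
  (R ⋈[c=b] S) → 3
  π[d,c]((R ⋈[c=b] S)) → 3
  σ[d>4](π[d,c]((R ⋈[c=b] S))) → 1
  ρ[b/c](σ[d>4](π[d,c]((R ⋈[c=b] S)))) → 1

== RESULT ==
d | b
7 | 7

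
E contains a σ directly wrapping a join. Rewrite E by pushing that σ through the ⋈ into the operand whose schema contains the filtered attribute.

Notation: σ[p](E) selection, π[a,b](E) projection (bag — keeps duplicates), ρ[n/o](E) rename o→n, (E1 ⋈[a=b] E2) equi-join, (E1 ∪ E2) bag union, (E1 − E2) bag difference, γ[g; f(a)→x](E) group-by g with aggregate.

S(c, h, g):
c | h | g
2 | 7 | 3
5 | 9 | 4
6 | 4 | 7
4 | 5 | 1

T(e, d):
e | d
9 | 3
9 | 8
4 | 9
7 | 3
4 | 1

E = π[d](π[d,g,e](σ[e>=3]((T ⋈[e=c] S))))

σ filters on e, owned by the left side.
E' = π[d](π[d,g,e]((σ[e>=3](T) ⋈[e=c] S)))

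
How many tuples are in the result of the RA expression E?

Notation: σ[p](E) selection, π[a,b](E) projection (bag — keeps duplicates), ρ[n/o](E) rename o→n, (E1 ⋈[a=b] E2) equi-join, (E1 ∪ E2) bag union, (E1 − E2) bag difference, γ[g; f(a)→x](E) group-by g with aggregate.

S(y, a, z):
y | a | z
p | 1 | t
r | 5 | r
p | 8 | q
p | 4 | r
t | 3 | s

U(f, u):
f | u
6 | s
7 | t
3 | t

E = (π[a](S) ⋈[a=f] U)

Subexpression sizes:
  S → 5
  π[a](S) → 5
  U → 3
  (π[a](S) ⋈[a=f] U) → 1

|E| = 1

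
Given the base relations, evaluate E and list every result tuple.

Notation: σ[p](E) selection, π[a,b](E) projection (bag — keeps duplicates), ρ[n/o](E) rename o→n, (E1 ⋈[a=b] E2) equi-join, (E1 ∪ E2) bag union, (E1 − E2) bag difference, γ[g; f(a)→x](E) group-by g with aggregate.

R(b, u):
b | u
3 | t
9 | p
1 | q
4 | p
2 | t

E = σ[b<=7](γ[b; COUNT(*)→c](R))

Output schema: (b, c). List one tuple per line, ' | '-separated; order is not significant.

Row counts bottom-up:
  R → 5
  γ[b; COUNT(*)→c](R) → 5
  σ[b<=7](γ[b; COUNT(*)→c](R)) → 4

== RESULT ==
b | c
1 | 1
2 | 1
3 | 1
4 | 1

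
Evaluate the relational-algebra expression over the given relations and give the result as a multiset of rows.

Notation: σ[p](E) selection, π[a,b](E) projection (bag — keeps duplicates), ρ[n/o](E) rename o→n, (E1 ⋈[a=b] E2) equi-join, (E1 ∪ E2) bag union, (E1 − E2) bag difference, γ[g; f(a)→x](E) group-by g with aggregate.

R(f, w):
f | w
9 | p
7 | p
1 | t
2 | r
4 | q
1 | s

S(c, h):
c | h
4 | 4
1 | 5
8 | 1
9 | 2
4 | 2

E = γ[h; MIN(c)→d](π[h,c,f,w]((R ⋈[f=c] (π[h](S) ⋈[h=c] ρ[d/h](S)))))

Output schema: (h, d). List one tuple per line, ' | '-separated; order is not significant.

Per-node cardinality:
  R → 6
  S → 5
  π[h](S) → 5
  S → 5
  ρ[d/h](S) → 5
  (π[h](S) ⋈[h=c] ρ[d/h](S)) → 3
  (R ⋈[f=c] (π[h](S) ⋈[h=c] ρ[d/h](S))) → 4
  π[h,c,f,w]((R ⋈[f=c] (π[h](S) ⋈[h=c] ρ[d/h](S)))) → 4
  γ[h; MIN(c)→d](π[h,c,f,w]((R ⋈[f=c] (π[h](S) ⋈[h=c] ρ[d/h](S))))) → 2

== RESULT ==
h | d
1 | 1
4 | 4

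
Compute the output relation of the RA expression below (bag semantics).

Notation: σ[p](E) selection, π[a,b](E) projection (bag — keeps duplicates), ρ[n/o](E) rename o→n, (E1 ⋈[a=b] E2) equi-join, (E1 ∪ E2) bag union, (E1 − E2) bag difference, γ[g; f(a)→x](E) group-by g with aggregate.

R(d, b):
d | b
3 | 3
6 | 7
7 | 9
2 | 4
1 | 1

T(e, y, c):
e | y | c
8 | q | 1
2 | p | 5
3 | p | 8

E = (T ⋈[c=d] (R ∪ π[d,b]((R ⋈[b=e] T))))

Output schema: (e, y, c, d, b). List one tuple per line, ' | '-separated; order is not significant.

Row counts bottom-up:
  T → 3
  R → 5
  R → 5
  T → 3
  (R ⋈[b=e] T) → 1
  π[d,b]((R ⋈[b=e] T)) → 1
  (R ∪ π[d,b]((R ⋈[b=e] T))) → 6
  (T ⋈[c=d] (R ∪ π[d,b]((R ⋈[b=e] T)))) → 1

== RESULT ==
e | y | c | d | b
8 | q | 1 | 1 | 1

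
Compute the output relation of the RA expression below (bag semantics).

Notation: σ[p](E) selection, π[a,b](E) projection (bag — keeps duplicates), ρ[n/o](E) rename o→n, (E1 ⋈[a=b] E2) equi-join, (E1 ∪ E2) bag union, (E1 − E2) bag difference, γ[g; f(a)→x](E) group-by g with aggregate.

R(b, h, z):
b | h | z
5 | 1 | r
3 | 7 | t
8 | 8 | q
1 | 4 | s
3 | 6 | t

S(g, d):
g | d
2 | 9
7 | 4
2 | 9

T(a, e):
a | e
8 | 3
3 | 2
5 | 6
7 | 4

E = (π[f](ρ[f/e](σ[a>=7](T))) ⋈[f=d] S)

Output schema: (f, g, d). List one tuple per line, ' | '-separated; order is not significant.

Subexpression sizes:
  T → 4
  σ[a>=7](T) → 2
  ρ[f/e](σ[a>=7](T)) → 2
  π[f](ρ[f/e](σ[a>=7](T))) → 2
  S → 3
  (π[f](ρ[f/e](σ[a>=7](T))) ⋈[f=d] S) → 1

== RESULT ==
f | g | d
4 | 7 | 4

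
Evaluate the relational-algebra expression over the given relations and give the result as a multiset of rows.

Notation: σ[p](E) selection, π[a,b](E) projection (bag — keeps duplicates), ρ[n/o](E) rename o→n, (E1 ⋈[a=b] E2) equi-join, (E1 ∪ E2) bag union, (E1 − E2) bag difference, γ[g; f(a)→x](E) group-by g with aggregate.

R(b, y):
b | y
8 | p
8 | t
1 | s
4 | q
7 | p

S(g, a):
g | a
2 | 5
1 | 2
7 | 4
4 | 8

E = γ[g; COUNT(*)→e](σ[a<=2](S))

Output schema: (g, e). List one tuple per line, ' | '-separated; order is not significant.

Stepwise |·|:
  S → 4
  σ[a<=2](S) → 1
  γ[g; COUNT(*)→e](σ[a<=2](S)) → 1

== RESULT ==
g | e
1 | 1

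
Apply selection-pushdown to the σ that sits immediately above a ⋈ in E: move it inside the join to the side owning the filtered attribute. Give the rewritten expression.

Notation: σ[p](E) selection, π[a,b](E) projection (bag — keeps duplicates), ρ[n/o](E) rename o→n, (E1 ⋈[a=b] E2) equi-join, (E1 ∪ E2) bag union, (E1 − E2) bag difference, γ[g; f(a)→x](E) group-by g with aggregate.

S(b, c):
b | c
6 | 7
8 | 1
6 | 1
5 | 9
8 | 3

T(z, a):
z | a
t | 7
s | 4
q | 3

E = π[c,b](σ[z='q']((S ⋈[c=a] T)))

σ filters on z, owned by the right side.
E' = π[c,b]((S ⋈[c=a] σ[z='q'](T)))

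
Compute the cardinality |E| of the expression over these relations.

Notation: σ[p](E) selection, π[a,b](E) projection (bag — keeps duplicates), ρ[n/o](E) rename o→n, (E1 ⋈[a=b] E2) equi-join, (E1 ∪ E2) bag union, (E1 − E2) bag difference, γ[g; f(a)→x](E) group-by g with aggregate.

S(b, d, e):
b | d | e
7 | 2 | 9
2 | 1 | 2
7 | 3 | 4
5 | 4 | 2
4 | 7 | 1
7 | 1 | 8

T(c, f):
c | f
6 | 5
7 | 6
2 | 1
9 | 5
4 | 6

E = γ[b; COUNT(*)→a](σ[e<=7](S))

Subexpression sizes:
  S → 6
  σ[e<=7](S) → 4
  γ[b; COUNT(*)→a](σ[e<=7](S)) → 4

|E| = 4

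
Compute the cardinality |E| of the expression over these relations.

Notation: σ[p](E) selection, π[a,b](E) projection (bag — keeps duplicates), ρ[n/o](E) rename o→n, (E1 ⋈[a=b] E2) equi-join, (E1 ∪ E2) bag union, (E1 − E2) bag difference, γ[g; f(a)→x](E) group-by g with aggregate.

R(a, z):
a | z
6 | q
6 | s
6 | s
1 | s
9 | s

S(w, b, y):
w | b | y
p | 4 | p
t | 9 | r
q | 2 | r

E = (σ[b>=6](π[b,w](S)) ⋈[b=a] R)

Subexpression sizes:
  S → 3
  π[b,w](S) → 3
  σ[b>=6](π[b,w](S)) → 1
  R → 5
  (σ[b>=6](π[b,w](S)) ⋈[b=a] R) → 1

|E| = 1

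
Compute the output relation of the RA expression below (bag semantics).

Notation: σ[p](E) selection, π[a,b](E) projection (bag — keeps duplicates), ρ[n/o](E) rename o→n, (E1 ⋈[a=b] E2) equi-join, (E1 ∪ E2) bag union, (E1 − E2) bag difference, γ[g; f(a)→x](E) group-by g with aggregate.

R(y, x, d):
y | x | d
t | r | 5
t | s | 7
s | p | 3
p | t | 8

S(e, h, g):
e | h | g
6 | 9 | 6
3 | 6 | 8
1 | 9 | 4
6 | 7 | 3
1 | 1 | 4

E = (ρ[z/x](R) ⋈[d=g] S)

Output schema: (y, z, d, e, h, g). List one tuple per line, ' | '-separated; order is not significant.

Stepwise |·|:
  R → 4
  ρ[z/x](R) → 4
  S → 5
  (ρ[z/x](R) ⋈[d=g] S) → 2

== RESULT ==
y | z | d | e | h | g
p | t | 8 | 3 | 6 | 8
s | p | 3 | 6 | 7 | 3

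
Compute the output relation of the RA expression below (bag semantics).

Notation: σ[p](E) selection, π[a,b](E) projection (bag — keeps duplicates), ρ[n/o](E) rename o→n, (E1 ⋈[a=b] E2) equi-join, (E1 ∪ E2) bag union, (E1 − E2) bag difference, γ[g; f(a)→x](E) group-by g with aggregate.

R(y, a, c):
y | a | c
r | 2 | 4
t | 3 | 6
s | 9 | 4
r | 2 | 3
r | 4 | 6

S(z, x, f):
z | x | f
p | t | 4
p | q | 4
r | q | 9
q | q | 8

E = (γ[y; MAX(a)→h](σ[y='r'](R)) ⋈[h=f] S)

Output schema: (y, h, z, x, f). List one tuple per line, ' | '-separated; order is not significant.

Per-node cardinality:
  R → 5
  σ[y='r'](R) → 3
  γ[y; MAX(a)→h](σ[y='r'](R)) → 1
  S → 4
  (γ[y; MAX(a)→h](σ[y='r'](R)) ⋈[h=f] S) → 2

== RESULT ==
y | h | z | x | f
r | 4 | p | q | 4
r | 4 | p | t | 4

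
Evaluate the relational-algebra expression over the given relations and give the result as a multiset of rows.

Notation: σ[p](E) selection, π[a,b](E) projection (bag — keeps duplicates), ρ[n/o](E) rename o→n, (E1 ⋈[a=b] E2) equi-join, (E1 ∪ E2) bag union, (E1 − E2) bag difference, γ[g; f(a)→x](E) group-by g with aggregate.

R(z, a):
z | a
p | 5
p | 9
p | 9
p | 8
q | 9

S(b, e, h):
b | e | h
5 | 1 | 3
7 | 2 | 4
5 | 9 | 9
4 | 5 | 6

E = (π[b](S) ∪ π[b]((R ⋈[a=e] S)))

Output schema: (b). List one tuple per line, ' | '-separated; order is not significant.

Subexpression sizes:
  S → 4
  π[b](S) → 4
  R → 5
  S → 4
  (R ⋈[a=e] S) → 4
  π[b]((R ⋈[a=e] S)) → 4
  (π[b](S) ∪ π[b]((R ⋈[a=e] S))) → 8

== RESULT ==
b
4
4
5
5
5
5
5
7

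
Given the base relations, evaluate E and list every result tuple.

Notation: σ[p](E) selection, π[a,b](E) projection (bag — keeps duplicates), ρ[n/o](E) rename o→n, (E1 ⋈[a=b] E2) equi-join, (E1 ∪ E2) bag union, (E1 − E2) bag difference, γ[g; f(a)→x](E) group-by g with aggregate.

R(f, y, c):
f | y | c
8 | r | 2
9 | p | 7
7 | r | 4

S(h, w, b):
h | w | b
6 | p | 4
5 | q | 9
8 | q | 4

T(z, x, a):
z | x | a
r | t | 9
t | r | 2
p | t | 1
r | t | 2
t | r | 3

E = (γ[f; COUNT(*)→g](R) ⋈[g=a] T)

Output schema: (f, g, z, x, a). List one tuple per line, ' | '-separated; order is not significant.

Per-node cardinality:
  R → 3
  γ[f; COUNT(*)→g](R) → 3
  T → 5
  (γ[f; COUNT(*)→g](R) ⋈[g=a] T) → 3

== RESULT ==
f | g | z | x | a
7 | 1 | p | t | 1
8 | 1 | p | t | 1
9 | 1 | p | t | 1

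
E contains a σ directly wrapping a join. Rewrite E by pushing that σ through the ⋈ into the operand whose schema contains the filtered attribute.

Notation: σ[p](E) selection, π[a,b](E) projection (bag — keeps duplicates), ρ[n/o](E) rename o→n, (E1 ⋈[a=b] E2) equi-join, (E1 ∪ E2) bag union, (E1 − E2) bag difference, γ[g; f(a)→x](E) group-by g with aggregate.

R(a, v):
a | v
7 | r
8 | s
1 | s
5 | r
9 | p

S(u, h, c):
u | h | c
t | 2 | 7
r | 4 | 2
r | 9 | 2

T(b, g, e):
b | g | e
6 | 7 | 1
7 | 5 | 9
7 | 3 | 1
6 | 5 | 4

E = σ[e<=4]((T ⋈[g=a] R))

σ filters on e, owned by the left side.
E' = (σ[e<=4](T) ⋈[g=a] R)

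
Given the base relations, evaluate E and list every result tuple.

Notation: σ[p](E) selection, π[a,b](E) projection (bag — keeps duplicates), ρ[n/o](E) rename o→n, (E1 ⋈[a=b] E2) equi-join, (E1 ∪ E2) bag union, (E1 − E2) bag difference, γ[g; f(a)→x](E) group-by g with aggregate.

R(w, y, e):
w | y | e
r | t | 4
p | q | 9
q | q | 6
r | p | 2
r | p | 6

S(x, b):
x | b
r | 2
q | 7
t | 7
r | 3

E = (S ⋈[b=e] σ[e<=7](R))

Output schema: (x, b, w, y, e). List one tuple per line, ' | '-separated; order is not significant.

Subexpression sizes:
  S → 4
  R → 5
  σ[e<=7](R) → 4
  (S ⋈[b=e] σ[e<=7](R)) → 1

== RESULT ==
x | b | w | y | e
r | 2 | r | p | 2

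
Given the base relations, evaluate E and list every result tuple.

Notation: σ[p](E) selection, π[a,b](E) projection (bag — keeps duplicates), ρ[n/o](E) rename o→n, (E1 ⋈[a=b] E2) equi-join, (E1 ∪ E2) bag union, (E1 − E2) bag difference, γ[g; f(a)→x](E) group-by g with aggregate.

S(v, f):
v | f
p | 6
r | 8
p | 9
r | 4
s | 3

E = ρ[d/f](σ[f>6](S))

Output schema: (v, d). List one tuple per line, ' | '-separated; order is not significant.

Per-node cardinality:
  S → 5
  σ[f>6](S) → 2
  ρ[d/f](σ[f>6](S)) → 2

== RESULT ==
v | d
p | 9
r | 8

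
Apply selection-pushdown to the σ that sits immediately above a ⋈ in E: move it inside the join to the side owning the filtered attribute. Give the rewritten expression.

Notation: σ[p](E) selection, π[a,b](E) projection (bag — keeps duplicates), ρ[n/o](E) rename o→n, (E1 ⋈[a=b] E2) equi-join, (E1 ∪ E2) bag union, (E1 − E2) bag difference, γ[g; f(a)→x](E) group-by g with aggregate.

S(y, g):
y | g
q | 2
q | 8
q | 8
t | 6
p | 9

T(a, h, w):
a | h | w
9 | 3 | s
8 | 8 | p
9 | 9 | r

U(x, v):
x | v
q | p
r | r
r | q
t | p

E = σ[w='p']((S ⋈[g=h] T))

σ filters on w, owned by the right side.
E' = (S ⋈[g=h] σ[w='p'](T))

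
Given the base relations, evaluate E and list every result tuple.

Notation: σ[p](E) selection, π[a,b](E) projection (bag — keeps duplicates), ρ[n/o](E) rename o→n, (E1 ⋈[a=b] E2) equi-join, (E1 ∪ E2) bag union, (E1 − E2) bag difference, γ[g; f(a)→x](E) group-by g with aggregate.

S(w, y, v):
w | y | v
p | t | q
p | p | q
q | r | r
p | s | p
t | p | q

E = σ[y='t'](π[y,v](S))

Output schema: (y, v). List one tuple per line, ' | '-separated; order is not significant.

Stepwise |·|:
  S → 5
  π[y,v](S) → 5
  σ[y='t'](π[y,v](S)) → 1

== RESULT ==
y | v
t | q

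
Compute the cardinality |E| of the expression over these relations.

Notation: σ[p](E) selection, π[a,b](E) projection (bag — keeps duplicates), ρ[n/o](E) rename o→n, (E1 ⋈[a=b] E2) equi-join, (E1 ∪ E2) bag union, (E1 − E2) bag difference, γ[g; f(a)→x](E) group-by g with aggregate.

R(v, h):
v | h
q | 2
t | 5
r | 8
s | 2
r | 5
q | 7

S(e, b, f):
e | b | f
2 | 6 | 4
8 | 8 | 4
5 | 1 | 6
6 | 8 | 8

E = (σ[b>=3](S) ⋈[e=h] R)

Stepwise |·|:
  S → 4
  σ[b>=3](S) → 3
  R → 6
  (σ[b>=3](S) ⋈[e=h] R) → 3

|E| = 3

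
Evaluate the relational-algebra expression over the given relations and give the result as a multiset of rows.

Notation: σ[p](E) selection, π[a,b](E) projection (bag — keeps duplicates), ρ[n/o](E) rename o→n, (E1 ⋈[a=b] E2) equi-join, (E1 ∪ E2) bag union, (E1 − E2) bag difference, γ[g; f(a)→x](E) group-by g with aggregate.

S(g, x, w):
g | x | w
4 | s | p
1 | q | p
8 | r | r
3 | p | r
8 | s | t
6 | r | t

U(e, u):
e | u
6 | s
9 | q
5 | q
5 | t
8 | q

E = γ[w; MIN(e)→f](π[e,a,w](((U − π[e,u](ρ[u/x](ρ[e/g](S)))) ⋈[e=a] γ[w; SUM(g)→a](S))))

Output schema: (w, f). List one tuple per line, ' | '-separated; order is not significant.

Per-node cardinality:
  U → 5
  S → 6
  ρ[e/g](S) → 6
  ρ[u/x](ρ[e/g](S)) → 6
  π[e,u](ρ[u/x](ρ[e/g](S))) → 6
  (U − π[e,u](ρ[u/x](ρ[e/g](S)))) → 5
  S → 6
  γ[w; SUM(g)→a](S) → 3
  ((U − π[e,u](ρ[u/x](ρ[e/g](S)))) ⋈[e=a] γ[w; SUM(g)→a](S)) → 2
  π[e,a,w](((U − π[e,u](ρ[u/x](ρ[e/g](S)))) ⋈[e=a] γ[w; SUM(g)→a](S))) → 2
  γ[w; MIN(e)→f](π[e,a,w](((U − π[e,u](ρ[u/x](ρ[e/g](S)))) ⋈[e=a] γ[w; SUM(g)→a](S)))) → 1

== RESULT ==
w | f
p | 5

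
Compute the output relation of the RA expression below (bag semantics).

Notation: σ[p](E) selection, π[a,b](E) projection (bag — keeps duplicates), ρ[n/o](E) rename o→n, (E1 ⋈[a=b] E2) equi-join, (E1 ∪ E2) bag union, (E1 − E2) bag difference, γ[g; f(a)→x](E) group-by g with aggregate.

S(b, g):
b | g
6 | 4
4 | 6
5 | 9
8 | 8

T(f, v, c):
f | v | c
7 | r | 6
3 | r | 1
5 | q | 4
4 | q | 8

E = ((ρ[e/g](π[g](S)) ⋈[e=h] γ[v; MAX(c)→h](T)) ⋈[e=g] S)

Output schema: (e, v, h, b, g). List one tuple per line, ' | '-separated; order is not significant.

Stepwise |·|:
  S → 4
  π[g](S) → 4
  ρ[e/g](π[g](S)) → 4
  T → 4
  γ[v; MAX(c)→h](T) → 2
  (ρ[e/g](π[g](S)) ⋈[e=h] γ[v; MAX(c)→h](T)) → 2
  S → 4
  ((ρ[e/g](π[g](S)) ⋈[e=h] γ[v; MAX(c)→h](T)) ⋈[e=g] S) → 2

== RESULT ==
e | v | h | b | g
6 | r | 6 | 4 | 6
8 | q | 8 | 8 | 8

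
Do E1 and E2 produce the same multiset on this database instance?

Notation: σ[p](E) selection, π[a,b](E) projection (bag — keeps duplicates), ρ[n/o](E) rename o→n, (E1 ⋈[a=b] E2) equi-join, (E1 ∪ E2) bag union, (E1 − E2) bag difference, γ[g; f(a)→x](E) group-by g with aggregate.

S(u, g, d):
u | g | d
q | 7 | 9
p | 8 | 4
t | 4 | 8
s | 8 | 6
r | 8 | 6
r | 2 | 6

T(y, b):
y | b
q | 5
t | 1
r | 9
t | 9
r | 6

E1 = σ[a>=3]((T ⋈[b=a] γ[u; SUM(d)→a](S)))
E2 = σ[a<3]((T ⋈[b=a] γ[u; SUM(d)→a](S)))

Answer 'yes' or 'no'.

E1 subexpression sizes:
  T → 5
  S → 6
  γ[u; SUM(d)→a](S) → 5
  (T ⋈[b=a] γ[u; SUM(d)→a](S)) → 3
  σ[a>=3]((T ⋈[b=a] γ[u; SUM(d)→a](S))) → 3
E2 subexpression sizes:
  T → 5
  S → 6
  γ[u; SUM(d)→a](S) → 5
  (T ⋈[b=a] γ[u; SUM(d)→a](S)) → 3
  σ[a<3]((T ⋈[b=a] γ[u; SUM(d)→a](S))) → 0

E1 result:
y | b | u | a
r | 6 | s | 6
r | 9 | q | 9
t | 9 | q | 9
E2 result:
y | b | u | a
(0 rows)
Witness: ('r', 9, 'q', 9) appears 1× in E1 but 0× in E2.

no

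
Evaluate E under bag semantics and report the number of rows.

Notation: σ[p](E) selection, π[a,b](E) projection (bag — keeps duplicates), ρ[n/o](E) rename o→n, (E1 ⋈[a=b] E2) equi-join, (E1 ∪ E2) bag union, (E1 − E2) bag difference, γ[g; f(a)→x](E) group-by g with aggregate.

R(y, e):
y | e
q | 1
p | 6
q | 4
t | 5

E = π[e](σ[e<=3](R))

Stepwise |·|:
  R → 4
  σ[e<=3](R) → 1
  π[e](σ[e<=3](R)) → 1

|E| = 1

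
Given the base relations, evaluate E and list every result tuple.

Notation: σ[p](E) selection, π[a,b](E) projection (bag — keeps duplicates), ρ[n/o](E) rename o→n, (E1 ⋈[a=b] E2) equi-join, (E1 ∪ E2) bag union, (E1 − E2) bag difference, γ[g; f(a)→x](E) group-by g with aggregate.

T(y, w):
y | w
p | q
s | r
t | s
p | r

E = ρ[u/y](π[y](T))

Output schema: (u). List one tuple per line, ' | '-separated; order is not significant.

Row counts bottom-up:
  T → 4
  π[y](T) → 4
  ρ[u/y](π[y](T)) → 4

== RESULT ==
u
p
p
s
t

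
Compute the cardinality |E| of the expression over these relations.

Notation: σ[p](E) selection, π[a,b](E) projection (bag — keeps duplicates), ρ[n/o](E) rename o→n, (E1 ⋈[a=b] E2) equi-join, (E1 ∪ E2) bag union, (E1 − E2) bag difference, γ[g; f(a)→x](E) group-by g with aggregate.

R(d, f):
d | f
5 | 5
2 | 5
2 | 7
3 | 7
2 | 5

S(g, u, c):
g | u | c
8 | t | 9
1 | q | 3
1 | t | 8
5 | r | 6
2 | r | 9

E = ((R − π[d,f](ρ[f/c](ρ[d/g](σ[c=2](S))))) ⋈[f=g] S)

Per-node cardinality:
  R → 5
  S → 5
  σ[c=2](S) → 0
  ρ[d/g](σ[c=2](S)) → 0
  ρ[f/c](ρ[d/g](σ[c=2](S))) → 0
  π[d,f](ρ[f/c](ρ[d/g](σ[c=2](S)))) → 0
  (R − π[d,f](ρ[f/c](ρ[d/g](σ[c=2](S))))) → 5
  S → 5
  ((R − π[d,f](ρ[f/c](ρ[d/g](σ[c=2](S))))) ⋈[f=g] S) → 3

|E| = 3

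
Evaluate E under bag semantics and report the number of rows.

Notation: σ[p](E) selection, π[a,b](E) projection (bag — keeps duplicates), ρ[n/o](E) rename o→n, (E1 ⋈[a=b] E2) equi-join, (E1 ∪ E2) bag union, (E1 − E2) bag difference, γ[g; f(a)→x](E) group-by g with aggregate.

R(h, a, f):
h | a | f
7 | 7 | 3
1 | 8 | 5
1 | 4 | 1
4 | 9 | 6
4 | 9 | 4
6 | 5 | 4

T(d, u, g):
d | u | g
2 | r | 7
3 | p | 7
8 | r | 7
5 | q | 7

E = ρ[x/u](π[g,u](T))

Stepwise |·|:
  T → 4
  π[g,u](T) → 4
  ρ[x/u](π[g,u](T)) → 4

|E| = 4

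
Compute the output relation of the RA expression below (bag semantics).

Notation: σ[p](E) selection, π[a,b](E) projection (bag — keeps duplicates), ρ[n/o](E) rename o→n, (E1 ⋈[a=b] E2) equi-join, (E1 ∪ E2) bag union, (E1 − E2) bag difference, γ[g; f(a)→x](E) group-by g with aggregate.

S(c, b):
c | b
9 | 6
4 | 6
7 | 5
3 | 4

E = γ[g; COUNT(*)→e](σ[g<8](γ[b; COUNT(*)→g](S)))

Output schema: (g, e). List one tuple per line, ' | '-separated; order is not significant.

Stepwise |·|:
  S → 4
  γ[b; COUNT(*)→g](S) → 3
  σ[g<8](γ[b; COUNT(*)→g](S)) → 3
  γ[g; COUNT(*)→e](σ[g<8](γ[b; COUNT(*)→g](S))) → 2

== RESULT ==
g | e
1 | 2
2 | 1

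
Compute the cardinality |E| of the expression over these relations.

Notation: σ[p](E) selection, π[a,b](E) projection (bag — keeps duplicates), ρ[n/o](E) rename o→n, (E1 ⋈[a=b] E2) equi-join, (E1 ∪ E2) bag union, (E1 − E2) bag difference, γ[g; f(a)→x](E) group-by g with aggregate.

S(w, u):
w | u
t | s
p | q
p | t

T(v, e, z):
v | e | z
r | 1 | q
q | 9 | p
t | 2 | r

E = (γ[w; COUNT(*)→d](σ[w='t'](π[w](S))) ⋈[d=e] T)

Per-node cardinality:
  S → 3
  π[w](S) → 3
  σ[w='t'](π[w](S)) → 1
  γ[w; COUNT(*)→d](σ[w='t'](π[w](S))) → 1
  T → 3
  (γ[w; COUNT(*)→d](σ[w='t'](π[w](S))) ⋈[d=e] T) → 1

|E| = 1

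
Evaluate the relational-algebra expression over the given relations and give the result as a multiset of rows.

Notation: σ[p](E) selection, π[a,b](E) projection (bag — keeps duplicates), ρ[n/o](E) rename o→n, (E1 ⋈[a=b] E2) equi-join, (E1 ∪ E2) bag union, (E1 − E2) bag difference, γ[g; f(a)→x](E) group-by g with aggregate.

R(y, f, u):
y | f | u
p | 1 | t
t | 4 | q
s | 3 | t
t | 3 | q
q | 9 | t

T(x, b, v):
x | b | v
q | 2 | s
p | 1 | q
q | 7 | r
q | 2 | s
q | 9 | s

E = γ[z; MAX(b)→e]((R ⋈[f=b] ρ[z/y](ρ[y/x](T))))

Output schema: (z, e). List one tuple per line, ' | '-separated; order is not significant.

Subexpression sizes:
  R → 5
  T → 5
  ρ[y/x](T) → 5
  ρ[z/y](ρ[y/x](T)) → 5
  (R ⋈[f=b] ρ[z/y](ρ[y/x](T))) → 2
  γ[z; MAX(b)→e]((R ⋈[f=b] ρ[z/y](ρ[y/x](T)))) → 2

== RESULT ==
z | e
p | 1
q | 9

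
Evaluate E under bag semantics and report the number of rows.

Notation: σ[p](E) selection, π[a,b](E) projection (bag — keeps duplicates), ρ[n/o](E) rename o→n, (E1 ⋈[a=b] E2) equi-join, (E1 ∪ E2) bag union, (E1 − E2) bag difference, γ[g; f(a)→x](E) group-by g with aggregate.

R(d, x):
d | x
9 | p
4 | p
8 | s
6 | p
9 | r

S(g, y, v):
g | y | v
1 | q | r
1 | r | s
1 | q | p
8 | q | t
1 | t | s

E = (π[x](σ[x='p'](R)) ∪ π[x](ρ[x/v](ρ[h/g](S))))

Row counts bottom-up:
  R → 5
  σ[x='p'](R) → 3
  π[x](σ[x='p'](R)) → 3
  S → 5
  ρ[h/g](S) → 5
  ρ[x/v](ρ[h/g](S)) → 5
  π[x](ρ[x/v](ρ[h/g](S))) → 5
  (π[x](σ[x='p'](R)) ∪ π[x](ρ[x/v](ρ[h/g](S)))) → 8

|E| = 8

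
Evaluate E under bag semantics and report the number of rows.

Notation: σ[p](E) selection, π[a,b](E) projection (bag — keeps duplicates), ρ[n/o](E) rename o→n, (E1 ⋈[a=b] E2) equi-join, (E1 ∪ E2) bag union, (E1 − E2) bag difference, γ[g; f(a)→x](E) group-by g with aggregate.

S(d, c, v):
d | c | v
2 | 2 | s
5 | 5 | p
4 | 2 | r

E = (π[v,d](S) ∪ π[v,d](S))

Row counts bottom-up:
  S → 3
  π[v,d](S) → 3
  S → 3
  π[v,d](S) → 3
  (π[v,d](S) ∪ π[v,d](S)) → 6

|E| = 6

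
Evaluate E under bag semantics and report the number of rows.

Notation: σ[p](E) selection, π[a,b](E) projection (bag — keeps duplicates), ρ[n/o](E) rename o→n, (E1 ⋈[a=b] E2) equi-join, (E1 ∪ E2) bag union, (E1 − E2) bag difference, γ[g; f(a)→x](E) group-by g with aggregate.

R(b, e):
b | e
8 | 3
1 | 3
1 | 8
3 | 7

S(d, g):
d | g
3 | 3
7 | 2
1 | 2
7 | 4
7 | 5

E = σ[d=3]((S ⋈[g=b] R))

Stepwise |·|:
  S → 5
  R → 4
  (S ⋈[g=b] R) → 1
  σ[d=3]((S ⋈[g=b] R)) → 1

|E| = 1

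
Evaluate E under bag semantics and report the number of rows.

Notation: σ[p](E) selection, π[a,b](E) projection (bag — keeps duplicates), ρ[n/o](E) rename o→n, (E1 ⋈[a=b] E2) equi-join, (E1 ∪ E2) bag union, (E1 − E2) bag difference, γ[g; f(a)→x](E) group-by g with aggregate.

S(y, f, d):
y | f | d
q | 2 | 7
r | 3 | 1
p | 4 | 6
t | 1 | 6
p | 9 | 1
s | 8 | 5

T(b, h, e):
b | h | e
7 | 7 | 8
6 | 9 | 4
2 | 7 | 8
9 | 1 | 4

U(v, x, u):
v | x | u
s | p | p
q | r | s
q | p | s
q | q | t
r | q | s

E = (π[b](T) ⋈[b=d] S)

Subexpression sizes:
  T → 4
  π[b](T) → 4
  S → 6
  (π[b](T) ⋈[b=d] S) → 3

|E| = 3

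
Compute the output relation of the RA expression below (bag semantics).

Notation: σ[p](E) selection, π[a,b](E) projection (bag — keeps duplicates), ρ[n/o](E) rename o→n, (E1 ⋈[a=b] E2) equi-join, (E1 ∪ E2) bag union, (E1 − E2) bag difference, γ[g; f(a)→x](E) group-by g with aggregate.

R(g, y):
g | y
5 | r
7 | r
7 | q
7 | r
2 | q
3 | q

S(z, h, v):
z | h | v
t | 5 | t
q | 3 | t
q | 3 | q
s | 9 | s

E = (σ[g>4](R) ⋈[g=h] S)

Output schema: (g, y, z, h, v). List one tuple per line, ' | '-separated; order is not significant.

Stepwise |·|:
  R → 6
  σ[g>4](R) → 4
  S → 4
  (σ[g>4](R) ⋈[g=h] S) → 1

== RESULT ==
g | y | z | h | v
5 | r | t | 5 | t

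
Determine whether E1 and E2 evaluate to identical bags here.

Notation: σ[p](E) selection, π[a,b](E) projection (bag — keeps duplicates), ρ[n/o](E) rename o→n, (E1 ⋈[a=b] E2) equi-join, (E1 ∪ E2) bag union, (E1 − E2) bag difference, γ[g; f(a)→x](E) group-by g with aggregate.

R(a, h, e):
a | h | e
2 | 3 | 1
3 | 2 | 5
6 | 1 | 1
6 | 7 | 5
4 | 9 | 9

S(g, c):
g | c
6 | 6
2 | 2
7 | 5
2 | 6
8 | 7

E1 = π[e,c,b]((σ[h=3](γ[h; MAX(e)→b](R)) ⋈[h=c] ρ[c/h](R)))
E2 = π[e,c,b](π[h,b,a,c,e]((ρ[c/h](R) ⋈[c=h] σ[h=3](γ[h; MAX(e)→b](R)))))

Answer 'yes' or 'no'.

E1 row counts bottom-up:
  R → 5
  γ[h; MAX(e)→b](R) → 5
  σ[h=3](γ[h; MAX(e)→b](R)) → 1
  R → 5
  ρ[c/h](R) → 5
  (σ[h=3](γ[h; MAX(e)→b](R)) ⋈[h=c] ρ[c/h](R)) → 1
  π[e,c,b]((σ[h=3](γ[h; MAX(e)→b](R)) ⋈[h=c] ρ[c/h](R))) → 1
E2 row counts bottom-up:
  R → 5
  ρ[c/h](R) → 5
  R → 5
  γ[h; MAX(e)→b](R) → 5
  σ[h=3](γ[h; MAX(e)→b](R)) → 1
  (ρ[c/h](R) ⋈[c=h] σ[h=3](γ[h; MAX(e)→b](R))) → 1
  π[h,b,a,c,e]((ρ[c/h](R) ⋈[c=h] σ[h=3](γ[h; MAX(e)→b](R)))) → 1
  π[e,c,b](π[h,b,a,c,e]((ρ[c/h](R) ⋈[c=h] σ[h=3](γ[h; MAX(e)→b](R))))) → 1

E1 and E2 produce the same multiset:
e | c | b
1 | 3 | 1

yes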